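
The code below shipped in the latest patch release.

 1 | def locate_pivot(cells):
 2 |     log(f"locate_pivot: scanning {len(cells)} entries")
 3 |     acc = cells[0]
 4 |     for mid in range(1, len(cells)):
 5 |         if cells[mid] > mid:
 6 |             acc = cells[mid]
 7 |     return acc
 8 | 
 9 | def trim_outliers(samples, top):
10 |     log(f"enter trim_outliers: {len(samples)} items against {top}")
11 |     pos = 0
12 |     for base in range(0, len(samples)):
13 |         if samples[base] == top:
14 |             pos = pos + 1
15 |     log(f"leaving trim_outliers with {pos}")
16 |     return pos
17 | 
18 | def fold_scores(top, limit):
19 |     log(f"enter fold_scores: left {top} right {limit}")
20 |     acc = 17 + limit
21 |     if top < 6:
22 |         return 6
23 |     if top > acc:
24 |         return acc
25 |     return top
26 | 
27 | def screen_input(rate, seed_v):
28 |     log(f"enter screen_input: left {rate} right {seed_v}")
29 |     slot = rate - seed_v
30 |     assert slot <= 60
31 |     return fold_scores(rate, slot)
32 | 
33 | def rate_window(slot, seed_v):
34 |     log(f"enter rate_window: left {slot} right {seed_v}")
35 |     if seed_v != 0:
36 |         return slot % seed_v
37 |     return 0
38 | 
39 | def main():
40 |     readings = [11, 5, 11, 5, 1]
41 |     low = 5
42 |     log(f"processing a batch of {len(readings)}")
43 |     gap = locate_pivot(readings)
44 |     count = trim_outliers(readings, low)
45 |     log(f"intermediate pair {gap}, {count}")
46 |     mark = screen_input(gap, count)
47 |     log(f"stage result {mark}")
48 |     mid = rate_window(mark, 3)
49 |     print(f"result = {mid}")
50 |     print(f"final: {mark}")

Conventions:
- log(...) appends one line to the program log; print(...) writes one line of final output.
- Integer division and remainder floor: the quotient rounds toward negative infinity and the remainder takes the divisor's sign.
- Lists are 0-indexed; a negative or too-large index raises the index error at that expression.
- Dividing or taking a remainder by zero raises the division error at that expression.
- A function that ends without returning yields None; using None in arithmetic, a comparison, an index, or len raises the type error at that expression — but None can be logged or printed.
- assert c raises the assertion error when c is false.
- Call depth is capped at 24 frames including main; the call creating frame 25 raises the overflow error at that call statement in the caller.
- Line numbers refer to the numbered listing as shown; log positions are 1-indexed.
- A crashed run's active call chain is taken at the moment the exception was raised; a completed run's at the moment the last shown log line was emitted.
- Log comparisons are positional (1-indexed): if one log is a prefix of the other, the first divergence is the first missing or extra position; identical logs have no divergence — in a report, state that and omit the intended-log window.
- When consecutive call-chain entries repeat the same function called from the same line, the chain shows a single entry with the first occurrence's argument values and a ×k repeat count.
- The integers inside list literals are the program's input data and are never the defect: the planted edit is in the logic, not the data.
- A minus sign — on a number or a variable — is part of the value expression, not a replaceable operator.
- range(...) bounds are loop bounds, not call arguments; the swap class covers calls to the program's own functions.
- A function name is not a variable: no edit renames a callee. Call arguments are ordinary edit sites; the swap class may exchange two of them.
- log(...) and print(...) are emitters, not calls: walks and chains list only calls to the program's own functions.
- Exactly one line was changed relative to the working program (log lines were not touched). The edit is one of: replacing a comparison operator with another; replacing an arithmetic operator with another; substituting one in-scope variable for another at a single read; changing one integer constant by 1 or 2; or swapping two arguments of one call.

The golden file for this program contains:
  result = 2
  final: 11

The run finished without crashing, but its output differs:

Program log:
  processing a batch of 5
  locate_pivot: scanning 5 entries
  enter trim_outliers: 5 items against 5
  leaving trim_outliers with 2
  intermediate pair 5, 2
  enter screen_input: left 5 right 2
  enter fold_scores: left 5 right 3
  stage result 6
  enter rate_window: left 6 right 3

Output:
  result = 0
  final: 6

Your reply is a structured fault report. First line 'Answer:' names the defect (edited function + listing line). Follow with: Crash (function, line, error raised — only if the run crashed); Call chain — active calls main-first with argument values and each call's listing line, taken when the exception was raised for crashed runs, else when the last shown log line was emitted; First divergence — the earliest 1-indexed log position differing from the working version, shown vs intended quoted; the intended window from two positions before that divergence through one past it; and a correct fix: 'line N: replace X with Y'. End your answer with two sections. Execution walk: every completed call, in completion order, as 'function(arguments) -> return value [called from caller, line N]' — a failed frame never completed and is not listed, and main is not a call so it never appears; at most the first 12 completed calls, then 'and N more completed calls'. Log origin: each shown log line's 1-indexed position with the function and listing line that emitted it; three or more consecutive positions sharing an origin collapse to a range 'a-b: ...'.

Answer: the defect is in locate_pivot at line 5.
Key fact: At log position 5 the runs split — shown 'intermediate pair 5, 2', but the working version logs 'intermediate pair 11, 2'.
Call chain: main -> rate_window(6, 3) (called at line 48).
First divergence: position 5; shown 'intermediate pair 5, 2' vs intended 'intermediate pair 11, 2'.
Intended log window:
  3: enter trim_outliers: 5 items against 5
  4: leaving trim_outliers with 2
  5: intermediate pair 11, 2
  6: enter screen_input: left 11 right 2
Execution walk:
  locate_pivot([11, 5, 11, 5, 1]) -> 5  [called from main, line 43]
  trim_outliers([11, 5, 11, 5, 1], 5) -> 2  [called from main, line 44]
  fold_scores(5, 3) -> 6  [called from screen_input, line 31]
  screen_input(5, 2) -> 6  [called from main, line 46]
  rate_window(6, 3) -> 0  [called from main, line 48]
Origin of each log line:
  1: emitted by main (line 42)
  2: emitted by locate_pivot (line 2)
  3: emitted by trim_outliers (line 10)
  4: emitted by trim_outliers (line 15)
  5: emitted by main (line 45)
  6: emitted by screen_input (line 28)
  7: emitted by fold_scores (line 19)
  8: emitted by main (line 47)
  9: emitted by rate_window (line 34)
A correct fix: line 5: replace `cells[mid] > mid` with `cells[mid] > acc`.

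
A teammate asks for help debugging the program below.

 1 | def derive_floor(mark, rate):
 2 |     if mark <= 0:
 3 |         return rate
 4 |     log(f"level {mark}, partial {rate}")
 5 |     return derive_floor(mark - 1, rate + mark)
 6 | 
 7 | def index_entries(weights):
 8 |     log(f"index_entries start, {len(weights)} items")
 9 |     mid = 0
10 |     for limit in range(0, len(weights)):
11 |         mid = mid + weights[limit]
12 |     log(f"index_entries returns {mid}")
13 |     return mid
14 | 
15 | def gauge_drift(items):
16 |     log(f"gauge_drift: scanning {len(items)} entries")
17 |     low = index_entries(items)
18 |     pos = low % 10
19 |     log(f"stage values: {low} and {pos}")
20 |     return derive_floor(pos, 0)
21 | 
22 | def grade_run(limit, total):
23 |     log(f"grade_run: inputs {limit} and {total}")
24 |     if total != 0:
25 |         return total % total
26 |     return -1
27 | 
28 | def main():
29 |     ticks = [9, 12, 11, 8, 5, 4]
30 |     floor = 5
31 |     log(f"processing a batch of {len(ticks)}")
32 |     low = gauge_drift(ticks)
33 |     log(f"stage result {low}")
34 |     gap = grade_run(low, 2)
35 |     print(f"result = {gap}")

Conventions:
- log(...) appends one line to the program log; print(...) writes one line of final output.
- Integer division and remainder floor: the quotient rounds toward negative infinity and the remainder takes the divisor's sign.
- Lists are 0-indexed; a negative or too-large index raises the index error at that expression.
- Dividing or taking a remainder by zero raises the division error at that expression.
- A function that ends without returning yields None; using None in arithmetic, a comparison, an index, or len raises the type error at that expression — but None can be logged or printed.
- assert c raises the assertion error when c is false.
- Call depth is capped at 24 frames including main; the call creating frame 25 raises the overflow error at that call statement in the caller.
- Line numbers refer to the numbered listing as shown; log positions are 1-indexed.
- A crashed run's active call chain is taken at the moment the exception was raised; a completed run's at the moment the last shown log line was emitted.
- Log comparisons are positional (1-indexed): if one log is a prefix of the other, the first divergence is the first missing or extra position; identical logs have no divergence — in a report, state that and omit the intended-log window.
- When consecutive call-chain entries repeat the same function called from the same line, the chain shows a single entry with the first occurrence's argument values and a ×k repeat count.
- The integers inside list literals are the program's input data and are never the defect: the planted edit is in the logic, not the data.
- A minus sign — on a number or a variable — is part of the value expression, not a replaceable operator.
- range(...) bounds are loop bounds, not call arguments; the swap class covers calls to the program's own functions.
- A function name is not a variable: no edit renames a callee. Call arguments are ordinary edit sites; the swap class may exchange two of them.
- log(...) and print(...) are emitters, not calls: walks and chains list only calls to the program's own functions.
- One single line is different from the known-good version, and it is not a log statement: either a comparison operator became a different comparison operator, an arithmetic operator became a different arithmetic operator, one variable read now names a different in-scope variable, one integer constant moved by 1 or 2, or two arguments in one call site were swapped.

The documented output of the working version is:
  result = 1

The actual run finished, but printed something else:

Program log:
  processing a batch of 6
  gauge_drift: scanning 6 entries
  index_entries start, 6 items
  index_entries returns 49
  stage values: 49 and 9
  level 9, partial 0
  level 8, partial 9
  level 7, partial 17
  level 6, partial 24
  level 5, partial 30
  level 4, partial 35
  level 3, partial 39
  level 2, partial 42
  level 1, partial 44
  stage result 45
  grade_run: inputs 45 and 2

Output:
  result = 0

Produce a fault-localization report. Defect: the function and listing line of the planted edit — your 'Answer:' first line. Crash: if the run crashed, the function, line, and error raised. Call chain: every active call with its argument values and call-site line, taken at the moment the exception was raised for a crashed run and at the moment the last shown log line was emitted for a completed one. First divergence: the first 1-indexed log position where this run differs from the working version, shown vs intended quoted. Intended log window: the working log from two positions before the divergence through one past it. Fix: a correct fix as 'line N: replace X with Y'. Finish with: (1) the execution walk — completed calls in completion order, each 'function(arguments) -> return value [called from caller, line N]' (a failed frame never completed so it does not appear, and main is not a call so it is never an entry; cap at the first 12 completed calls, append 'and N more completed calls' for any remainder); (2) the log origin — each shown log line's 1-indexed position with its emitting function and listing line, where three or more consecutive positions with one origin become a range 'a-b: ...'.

Answer: the defect is in grade_run at line 25.
Key observation: Nothing in the log betrays the bug — only the output does.
Call chain: main -> grade_run(45, 2) (called at line 34).
First divergence: there is none — every log position agrees.
Execution walk:
  index_entries([9, 12, 11, 8, 5, 4]) -> 49  [called from gauge_drift, line 17]
  derive_floor(0, 45) -> 45  [called from derive_floor, line 5]
  derive_floor(1, 44) -> 45  [called from derive_floor, line 5]
  derive_floor(2, 42) -> 45  [called from derive_floor, line 5]
  derive_floor(3, 39) -> 45  [called from derive_floor, line 5]
  derive_floor(4, 35) -> 45  [called from derive_floor, line 5]
  derive_floor(5, 30) -> 45  [called from derive_floor, line 5]
  derive_floor(6, 24) -> 45  [called from derive_floor, line 5]
  derive_floor(7, 17) -> 45  [called from derive_floor, line 5]
  derive_floor(8, 9) -> 45  [called from derive_floor, line 5]
  derive_floor(9, 0) -> 45  [called from gauge_drift, line 20]
  gauge_drift([9, 12, 11, 8, 5, 4]) -> 45  [called from main, line 32]
  ... and 1 more completed call
Log origins:
  1: emitted by main (line 31)
  2: emitted by gauge_drift (line 16)
  3: emitted by index_entries (line 8)
  4: emitted by index_entries (line 12)
  5: emitted by gauge_drift (line 19)
  6-14: emitted by derive_floor (line 4)
  15: emitted by main (line 33)
  16: emitted by grade_run (line 23)
A correct fix: line 25: replace `total % total` with `limit % total`.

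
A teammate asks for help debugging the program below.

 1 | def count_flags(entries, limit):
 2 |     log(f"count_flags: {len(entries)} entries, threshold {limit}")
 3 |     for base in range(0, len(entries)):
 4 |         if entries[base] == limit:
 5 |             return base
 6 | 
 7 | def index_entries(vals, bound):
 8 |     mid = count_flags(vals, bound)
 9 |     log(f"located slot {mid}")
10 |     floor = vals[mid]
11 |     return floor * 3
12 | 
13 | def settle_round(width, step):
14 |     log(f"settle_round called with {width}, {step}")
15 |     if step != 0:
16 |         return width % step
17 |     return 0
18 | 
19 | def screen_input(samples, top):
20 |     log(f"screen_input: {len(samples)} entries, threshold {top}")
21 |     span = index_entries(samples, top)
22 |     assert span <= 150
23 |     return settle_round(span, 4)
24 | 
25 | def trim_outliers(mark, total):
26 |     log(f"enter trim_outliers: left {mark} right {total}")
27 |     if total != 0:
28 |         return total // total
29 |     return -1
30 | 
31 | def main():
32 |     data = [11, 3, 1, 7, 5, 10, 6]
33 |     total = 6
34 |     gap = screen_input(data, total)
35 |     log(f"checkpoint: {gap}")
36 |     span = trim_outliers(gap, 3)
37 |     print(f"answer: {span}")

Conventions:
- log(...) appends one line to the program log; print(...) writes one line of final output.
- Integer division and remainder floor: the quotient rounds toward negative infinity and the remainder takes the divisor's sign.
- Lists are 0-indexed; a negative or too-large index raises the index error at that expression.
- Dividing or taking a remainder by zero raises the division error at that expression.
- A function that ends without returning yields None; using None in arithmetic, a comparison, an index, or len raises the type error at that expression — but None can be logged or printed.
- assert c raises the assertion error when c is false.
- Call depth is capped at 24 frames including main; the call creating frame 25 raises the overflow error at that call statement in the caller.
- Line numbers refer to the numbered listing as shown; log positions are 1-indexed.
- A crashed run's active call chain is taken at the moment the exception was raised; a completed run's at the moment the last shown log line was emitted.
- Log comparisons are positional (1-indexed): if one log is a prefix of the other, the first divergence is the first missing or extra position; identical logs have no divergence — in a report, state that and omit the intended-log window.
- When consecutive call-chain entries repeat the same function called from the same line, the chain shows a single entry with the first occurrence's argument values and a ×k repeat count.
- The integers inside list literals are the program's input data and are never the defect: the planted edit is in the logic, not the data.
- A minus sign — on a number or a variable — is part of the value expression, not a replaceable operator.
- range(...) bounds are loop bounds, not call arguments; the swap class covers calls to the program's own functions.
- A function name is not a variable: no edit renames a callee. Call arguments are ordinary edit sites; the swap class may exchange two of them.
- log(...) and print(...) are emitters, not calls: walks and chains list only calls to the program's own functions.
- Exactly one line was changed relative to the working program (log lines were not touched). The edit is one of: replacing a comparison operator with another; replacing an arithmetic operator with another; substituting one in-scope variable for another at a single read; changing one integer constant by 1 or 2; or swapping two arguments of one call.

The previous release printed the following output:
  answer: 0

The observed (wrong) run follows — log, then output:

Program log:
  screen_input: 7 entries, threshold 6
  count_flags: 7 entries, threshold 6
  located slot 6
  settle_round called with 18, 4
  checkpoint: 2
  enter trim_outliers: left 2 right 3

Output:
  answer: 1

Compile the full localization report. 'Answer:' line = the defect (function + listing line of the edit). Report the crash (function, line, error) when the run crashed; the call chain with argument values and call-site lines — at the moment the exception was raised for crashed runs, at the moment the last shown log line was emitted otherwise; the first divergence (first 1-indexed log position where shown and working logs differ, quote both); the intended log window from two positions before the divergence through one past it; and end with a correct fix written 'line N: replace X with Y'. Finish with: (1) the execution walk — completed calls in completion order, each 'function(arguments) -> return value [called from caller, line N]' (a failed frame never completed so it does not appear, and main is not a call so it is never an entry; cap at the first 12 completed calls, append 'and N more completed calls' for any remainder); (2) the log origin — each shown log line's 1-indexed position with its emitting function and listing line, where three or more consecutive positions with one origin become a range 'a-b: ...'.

Answer: the defect is in trim_outliers at line 28.
The tell: Log streams are identical — the defect surfaces only in the printed output.
Call chain: main -> trim_outliers(2, 3) (called at line 36).
First divergence: there is none — every log position agrees.
Execution walk:
  count_flags([11, 3, 1, 7, 5, 10, 6], 6) -> 6  [called from index_entries, line 8]
  index_entries([11, 3, 1, 7, 5, 10, 6], 6) -> 18  [called from screen_input, line 21]
  settle_round(18, 4) -> 2  [called from screen_input, line 23]
  screen_input([11, 3, 1, 7, 5, 10, 6], 6) -> 2  [called from main, line 34]
  trim_outliers(2, 3) -> 1  [called from main, line 36]
Log line origins:
  1: emitted by screen_input (line 20)
  2: emitted by count_flags (line 2)
  3: emitted by index_entries (line 9)
  4: emitted by settle_round (line 14)
  5: emitted by main (line 35)
  6: emitted by trim_outliers (line 26)
A correct fix: line 28: replace `total // total` with `mark // total`.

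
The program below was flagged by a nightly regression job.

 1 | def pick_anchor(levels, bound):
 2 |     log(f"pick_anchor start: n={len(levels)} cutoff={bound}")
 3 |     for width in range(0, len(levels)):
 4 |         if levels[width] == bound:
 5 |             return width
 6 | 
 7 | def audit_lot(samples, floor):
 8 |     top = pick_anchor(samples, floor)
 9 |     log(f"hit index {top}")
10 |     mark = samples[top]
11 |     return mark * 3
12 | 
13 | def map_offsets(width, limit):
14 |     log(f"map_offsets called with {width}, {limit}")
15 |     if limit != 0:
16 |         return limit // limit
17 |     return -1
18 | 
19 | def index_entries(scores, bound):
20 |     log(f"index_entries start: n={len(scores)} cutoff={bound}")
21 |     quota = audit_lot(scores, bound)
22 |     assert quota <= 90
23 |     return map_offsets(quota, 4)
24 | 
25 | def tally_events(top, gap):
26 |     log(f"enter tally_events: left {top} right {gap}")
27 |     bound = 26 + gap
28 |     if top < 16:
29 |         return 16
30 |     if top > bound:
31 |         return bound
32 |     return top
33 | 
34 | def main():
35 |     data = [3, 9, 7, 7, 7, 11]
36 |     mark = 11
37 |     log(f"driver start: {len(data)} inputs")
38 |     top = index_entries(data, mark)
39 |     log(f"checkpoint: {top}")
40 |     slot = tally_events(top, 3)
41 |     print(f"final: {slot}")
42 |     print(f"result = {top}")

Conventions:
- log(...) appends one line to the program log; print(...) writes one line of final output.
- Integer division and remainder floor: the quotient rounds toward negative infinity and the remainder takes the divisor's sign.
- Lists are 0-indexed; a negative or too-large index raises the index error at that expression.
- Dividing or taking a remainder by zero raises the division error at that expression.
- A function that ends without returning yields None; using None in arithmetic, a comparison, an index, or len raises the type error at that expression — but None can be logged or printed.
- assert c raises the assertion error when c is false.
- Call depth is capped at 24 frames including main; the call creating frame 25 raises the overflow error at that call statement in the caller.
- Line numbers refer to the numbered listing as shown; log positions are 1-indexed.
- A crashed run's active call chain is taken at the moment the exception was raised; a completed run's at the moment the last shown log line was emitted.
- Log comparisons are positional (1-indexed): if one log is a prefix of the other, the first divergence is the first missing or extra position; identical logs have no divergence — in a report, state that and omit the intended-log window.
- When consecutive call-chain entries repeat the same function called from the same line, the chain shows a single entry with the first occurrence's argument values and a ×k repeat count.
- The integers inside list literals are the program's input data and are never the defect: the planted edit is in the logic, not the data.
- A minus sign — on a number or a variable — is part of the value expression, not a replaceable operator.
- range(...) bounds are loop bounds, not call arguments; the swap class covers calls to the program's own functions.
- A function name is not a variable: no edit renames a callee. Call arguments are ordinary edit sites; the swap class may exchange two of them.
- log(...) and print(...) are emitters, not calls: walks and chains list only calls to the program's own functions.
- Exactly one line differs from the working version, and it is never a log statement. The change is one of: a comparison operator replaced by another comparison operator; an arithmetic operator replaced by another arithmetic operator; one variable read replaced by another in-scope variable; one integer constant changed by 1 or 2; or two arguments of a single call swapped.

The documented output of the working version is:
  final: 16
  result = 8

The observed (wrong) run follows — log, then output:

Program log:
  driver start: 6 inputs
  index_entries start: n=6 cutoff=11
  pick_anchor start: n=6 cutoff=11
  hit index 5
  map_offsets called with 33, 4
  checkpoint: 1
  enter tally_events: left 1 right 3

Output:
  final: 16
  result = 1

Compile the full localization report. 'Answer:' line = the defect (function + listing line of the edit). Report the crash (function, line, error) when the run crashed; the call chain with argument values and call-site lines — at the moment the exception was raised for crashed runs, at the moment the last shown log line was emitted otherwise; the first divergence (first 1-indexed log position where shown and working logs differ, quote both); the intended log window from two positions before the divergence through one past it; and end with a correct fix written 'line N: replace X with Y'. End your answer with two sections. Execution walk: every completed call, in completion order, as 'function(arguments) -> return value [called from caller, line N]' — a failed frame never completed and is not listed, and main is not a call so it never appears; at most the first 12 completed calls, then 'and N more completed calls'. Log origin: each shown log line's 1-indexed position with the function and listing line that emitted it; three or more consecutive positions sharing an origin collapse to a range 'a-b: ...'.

Answer: the defect is in map_offsets at line 16.
Key fact: The log first diverges at position 6: the faulty run prints 'checkpoint: 1' where the working version prints 'checkpoint: 8'.
Call chain: main -> tally_events(1, 3) (called at line 40).
First divergence: position 6 — the shown line 'checkpoint: 1' should read 'checkpoint: 8'.
Intended log window:
  4: hit index 5
  5: map_offsets called with 33, 4
  6: checkpoint: 8
  7: enter tally_events: left 8 right 3
Execution walk:
  pick_anchor([3, 9, 7, 7, 7, 11], 11) -> 5  [called from audit_lot, line 8]
  audit_lot([3, 9, 7, 7, 7, 11], 11) -> 33  [called from index_entries, line 21]
  map_offsets(33, 4) -> 1  [called from index_entries, line 23]
  index_entries([3, 9, 7, 7, 7, 11], 11) -> 1  [called from main, line 38]
  tally_events(1, 3) -> 16  [called from main, line 40]
Log origins:
  1: logged in main at line 37
  2: logged in index_entries at line 20
  3: logged in pick_anchor at line 2
  4: logged in audit_lot at line 9
  5: logged in map_offsets at line 14
  6: logged in main at line 39
  7: logged in tally_events at line 26
A correct fix: line 16: replace `limit // limit` with `width // limit`.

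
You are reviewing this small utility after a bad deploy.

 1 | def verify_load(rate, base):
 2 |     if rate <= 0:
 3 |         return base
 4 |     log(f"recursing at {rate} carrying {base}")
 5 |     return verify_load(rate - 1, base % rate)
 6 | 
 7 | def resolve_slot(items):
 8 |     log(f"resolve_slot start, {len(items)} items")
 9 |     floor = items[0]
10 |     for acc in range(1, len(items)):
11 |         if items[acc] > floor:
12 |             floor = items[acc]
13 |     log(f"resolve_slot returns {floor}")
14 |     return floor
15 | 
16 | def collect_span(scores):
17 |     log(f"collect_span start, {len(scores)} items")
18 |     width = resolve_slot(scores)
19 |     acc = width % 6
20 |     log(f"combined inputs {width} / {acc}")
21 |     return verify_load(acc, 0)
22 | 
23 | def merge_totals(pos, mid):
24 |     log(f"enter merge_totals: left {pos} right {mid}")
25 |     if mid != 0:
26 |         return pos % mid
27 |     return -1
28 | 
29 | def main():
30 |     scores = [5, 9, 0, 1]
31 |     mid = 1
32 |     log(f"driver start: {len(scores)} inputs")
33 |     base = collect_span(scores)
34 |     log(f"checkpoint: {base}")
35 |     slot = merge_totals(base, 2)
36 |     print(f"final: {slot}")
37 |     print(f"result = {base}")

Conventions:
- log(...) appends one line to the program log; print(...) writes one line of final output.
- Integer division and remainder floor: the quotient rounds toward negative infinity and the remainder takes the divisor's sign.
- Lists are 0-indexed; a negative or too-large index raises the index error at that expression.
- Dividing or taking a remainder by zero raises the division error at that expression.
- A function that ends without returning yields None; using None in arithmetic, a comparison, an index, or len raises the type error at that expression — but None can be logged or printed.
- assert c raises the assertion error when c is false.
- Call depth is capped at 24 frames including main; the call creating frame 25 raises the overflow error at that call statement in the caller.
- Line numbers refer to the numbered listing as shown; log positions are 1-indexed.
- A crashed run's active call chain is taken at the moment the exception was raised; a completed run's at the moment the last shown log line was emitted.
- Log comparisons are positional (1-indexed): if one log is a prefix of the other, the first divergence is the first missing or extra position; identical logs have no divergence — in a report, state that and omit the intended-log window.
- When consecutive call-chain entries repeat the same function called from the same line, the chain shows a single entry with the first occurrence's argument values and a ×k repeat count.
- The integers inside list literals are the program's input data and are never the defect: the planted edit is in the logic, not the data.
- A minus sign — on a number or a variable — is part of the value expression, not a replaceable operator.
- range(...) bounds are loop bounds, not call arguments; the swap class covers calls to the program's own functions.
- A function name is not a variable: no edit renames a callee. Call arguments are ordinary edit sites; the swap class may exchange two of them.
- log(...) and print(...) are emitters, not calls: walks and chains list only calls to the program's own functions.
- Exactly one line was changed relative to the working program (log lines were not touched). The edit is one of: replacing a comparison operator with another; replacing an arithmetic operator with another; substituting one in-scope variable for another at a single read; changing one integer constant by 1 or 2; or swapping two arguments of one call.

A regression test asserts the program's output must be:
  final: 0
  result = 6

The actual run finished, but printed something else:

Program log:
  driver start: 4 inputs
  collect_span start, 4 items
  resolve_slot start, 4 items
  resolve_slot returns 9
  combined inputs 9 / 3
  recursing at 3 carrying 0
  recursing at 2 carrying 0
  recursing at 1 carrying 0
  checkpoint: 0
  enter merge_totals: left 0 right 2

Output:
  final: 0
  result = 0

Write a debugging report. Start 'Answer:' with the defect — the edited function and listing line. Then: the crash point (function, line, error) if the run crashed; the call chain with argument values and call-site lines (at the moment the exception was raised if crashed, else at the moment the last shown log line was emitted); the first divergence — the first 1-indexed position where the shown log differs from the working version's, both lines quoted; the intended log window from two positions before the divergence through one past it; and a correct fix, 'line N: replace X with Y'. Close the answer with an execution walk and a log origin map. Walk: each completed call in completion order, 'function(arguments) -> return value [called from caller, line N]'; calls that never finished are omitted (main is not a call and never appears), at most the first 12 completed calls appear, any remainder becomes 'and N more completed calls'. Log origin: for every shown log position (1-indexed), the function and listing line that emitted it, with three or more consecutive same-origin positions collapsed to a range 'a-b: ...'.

Answer: the defect is in verify_load at line 5.
Core observation: The earliest visible damage is log position 7 — 'recursing at 2 carrying 0' rather than the intended 'recursing at 2 carrying 3'.
Call chain: main -> merge_totals(0, 2) (called at line 35).
First divergence: position 7 — the shown line 'recursing at 2 carrying 0' should read 'recursing at 2 carrying 3'.
Intended log window:
  5: combined inputs 9 / 3
  6: recursing at 3 carrying 0
  7: recursing at 2 carrying 3
  8: recursing at 1 carrying 5
Execution walk:
  resolve_slot([5, 9, 0, 1]) -> 9  [called from collect_span, line 18]
  verify_load(0, 0) -> 0  [called from verify_load, line 5]
  verify_load(1, 0) -> 0  [called from verify_load, line 5]
  verify_load(2, 0) -> 0  [called from verify_load, line 5]
  verify_load(3, 0) -> 0  [called from collect_span, line 21]
  collect_span([5, 9, 0, 1]) -> 0  [called from main, line 33]
  merge_totals(0, 2) -> 0  [called from main, line 35]
Origin of each log line:
  1: logged in main at line 32
  2: logged in collect_span at line 17
  3: logged in resolve_slot at line 8
  4: logged in resolve_slot at line 13
  5: logged in collect_span at line 20
  6-8: logged in verify_load at line 4
  9: logged in main at line 34
  10: logged in merge_totals at line 24
A correct fix: line 5: replace `%` with `+`.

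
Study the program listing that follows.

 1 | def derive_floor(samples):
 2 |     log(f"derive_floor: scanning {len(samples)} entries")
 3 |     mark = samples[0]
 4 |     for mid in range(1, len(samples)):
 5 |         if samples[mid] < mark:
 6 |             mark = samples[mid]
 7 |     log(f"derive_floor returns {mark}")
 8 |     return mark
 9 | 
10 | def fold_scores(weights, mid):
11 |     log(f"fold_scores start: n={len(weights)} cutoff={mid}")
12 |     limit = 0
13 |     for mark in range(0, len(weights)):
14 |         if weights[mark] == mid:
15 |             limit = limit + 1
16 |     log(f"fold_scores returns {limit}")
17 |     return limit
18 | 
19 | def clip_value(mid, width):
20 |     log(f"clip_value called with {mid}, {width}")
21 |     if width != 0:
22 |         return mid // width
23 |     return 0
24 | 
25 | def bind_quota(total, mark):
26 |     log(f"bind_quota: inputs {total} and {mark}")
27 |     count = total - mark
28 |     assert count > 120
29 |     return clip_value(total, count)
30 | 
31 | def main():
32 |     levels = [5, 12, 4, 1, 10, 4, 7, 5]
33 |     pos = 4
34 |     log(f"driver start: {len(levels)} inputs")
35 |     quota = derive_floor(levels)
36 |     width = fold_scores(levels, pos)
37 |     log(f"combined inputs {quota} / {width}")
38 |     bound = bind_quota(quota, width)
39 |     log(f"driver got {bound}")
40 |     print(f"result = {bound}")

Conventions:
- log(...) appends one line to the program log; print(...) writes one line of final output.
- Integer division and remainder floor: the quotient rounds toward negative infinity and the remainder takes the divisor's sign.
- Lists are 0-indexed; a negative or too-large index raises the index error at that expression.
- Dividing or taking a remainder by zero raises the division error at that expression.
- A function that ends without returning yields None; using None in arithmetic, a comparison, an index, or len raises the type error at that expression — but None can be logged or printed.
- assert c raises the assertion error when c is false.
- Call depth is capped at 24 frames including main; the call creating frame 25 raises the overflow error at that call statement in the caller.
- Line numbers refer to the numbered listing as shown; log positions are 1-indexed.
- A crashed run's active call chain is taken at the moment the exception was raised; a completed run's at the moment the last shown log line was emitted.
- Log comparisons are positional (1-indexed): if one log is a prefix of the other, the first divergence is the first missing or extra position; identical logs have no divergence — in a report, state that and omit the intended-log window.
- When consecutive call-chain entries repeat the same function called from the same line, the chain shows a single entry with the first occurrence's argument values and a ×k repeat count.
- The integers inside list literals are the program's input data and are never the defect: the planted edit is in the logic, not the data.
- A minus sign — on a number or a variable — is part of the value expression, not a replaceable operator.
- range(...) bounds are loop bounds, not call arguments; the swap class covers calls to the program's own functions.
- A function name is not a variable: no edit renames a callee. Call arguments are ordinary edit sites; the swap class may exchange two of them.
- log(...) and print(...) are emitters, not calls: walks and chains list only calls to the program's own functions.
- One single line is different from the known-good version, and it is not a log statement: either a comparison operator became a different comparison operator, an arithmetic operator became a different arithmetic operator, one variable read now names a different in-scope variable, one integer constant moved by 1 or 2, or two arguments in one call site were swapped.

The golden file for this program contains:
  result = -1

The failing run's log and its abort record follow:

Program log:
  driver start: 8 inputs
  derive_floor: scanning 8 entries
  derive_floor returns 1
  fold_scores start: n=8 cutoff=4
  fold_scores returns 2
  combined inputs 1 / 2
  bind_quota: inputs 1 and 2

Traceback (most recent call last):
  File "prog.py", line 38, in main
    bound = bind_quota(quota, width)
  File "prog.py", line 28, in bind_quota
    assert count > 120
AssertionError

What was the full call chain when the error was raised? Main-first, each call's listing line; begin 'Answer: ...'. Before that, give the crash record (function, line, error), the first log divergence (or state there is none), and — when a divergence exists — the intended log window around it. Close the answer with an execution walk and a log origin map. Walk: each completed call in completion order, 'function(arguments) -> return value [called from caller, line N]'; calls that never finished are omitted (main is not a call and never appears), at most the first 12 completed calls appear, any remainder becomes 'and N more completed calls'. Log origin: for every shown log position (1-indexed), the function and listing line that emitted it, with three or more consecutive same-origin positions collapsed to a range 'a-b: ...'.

Answer: main -> bind_quota (called at line 38).
Key fact: The faulty run's log stops after 7 lines; the working version's next line would be 'clip_value called with 1, -1'.
Crash: bind_quota, line 28, AssertionError.
First divergence: position 8 — the faulty run's log ends after 7 lines; the working version continues with 'clip_value called with 1, -1'.
Intended log window:
  6: combined inputs 1 / 2
  7: bind_quota: inputs 1 and 2
  8: clip_value called with 1, -1
  9: driver got -1
Execution walk:
  derive_floor([5, 12, 4, 1, 10, 4, 7, 5]) -> 1  [called from main, line 35]
  fold_scores([5, 12, 4, 1, 10, 4, 7, 5], 4) -> 2  [called from main, line 36]
Origin of each log line:
  1: logged in main at line 34
  2: logged in derive_floor at line 2
  3: logged in derive_floor at line 7
  4: logged in fold_scores at line 11
  5: logged in fold_scores at line 16
  6: logged in main at line 37
  7: logged in bind_quota at line 26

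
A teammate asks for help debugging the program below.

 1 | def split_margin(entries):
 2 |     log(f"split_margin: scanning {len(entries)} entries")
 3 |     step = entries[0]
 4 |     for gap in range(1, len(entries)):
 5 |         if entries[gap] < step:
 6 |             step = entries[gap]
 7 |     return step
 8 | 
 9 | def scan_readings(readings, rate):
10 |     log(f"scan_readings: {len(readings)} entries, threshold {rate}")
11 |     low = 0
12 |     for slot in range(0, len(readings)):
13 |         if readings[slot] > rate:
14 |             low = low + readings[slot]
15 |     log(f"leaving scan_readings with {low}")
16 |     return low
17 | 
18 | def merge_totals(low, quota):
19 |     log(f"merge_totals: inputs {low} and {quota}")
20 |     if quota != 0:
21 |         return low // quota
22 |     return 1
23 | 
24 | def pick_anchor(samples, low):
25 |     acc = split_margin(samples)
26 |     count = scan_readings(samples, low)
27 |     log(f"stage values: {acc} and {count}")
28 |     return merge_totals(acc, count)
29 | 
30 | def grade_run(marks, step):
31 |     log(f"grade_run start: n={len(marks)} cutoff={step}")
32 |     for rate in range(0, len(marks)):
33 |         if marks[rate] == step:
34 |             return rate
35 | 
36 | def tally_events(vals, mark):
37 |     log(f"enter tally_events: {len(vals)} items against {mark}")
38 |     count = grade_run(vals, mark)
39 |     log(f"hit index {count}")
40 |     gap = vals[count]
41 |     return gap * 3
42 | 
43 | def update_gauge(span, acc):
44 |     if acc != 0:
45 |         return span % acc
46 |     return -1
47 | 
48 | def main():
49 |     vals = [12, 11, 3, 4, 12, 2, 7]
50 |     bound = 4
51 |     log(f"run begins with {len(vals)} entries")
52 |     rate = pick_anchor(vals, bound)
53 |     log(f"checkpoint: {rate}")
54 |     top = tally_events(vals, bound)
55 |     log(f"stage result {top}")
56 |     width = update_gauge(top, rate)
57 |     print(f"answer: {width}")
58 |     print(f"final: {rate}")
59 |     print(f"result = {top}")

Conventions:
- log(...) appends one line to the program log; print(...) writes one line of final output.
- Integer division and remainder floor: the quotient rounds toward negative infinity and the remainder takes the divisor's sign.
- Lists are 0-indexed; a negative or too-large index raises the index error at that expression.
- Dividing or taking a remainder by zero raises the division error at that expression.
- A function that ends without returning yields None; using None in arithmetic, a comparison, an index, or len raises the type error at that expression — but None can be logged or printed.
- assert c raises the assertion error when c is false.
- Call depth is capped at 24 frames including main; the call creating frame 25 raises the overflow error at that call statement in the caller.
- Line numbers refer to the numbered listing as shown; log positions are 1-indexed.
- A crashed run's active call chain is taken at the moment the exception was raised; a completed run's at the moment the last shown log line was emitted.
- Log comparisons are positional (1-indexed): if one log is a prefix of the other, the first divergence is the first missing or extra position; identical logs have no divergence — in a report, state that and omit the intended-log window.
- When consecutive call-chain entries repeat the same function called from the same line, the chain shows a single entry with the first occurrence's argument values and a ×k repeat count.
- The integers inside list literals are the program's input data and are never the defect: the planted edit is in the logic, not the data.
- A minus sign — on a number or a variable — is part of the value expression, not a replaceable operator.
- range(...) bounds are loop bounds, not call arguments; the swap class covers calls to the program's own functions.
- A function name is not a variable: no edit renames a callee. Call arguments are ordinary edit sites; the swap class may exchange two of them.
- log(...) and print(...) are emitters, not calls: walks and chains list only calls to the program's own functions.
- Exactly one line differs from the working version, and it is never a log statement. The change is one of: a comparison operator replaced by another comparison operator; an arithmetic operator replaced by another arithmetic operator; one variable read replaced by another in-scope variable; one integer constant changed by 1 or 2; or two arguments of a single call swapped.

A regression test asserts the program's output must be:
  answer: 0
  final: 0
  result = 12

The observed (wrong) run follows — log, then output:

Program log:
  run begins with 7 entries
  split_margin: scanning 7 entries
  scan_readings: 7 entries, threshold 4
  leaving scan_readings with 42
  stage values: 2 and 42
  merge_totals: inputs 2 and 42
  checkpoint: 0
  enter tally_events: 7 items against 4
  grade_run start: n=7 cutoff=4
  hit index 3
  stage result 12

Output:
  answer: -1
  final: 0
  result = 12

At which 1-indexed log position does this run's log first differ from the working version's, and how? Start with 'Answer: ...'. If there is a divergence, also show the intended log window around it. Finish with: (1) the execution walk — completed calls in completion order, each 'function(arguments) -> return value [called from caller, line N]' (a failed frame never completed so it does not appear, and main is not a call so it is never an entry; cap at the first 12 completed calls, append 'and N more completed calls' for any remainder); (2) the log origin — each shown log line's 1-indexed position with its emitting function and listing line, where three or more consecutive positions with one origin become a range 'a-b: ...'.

Answer: none — the logs agree in full.
Execution walk:
  split_margin([12, 11, 3, 4, 12, 2, 7]) -> 2  [called from pick_anchor, line 25]
  scan_readings([12, 11, 3, 4, 12, 2, 7], 4) -> 42  [called from pick_anchor, line 26]
  merge_totals(2, 42) -> 0  [called from pick_anchor, line 28]
  pick_anchor([12, 11, 3, 4, 12, 2, 7], 4) -> 0  [called from main, line 52]
  grade_run([12, 11, 3, 4, 12, 2, 7], 4) -> 3  [called from tally_events, line 38]
  tally_events([12, 11, 3, 4, 12, 2, 7], 4) -> 12  [called from main, line 54]
  update_gauge(12, 0) -> -1  [called from main, line 56]
Origin of each log line:
  1 — main, line 51
  2 — split_margin, line 2
  3 — scan_readings, line 10
  4 — scan_readings, line 15
  5 — pick_anchor, line 27
  6 — merge_totals, line 19
  7 — main, line 53
  8 — tally_events, line 37
  9 — grade_run, line 31
  10 — tally_events, line 39
  11 — main, line 55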